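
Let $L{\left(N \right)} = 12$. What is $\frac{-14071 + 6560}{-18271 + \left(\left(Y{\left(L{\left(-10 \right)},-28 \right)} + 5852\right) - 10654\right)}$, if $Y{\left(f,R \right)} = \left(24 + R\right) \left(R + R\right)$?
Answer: $\frac{7511}{22849} \approx 0.32872$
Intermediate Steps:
$Y{\left(f,R \right)} = 2 R \left(24 + R\right)$ ($Y{\left(f,R \right)} = \left(24 + R\right) 2 R = 2 R \left(24 + R\right)$)
$\frac{-14071 + 6560}{-18271 + \left(\left(Y{\left(L{\left(-10 \right)},-28 \right)} + 5852\right) - 10654\right)} = \frac{-14071 + 6560}{-18271 - \left(4802 + 56 \left(24 - 28\right)\right)} = - \frac{7511}{-18271 - \left(4802 - 224\right)} = - \frac{7511}{-18271 + \left(\left(224 + 5852\right) - 10654\right)} = - \frac{7511}{-18271 + \left(6076 - 10654\right)} = - \frac{7511}{-18271 - 4578} = - \frac{7511}{-22849} = \left(-7511\right) \left(- \frac{1}{22849}\right) = \frac{7511}{22849}$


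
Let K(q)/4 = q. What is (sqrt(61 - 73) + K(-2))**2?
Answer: 52 - 32*I*sqrt(3) ≈ 52.0 - 55.426*I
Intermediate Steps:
K(q) = 4*q
(sqrt(61 - 73) + K(-2))**2 = (sqrt(61 - 73) + 4*(-2))**2 = (sqrt(-12) - 8)**2 = (2*I*sqrt(3) - 8)**2 = (-8 + 2*I*sqrt(3))**2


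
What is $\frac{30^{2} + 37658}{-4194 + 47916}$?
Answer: $\frac{19279}{21861} \approx 0.88189$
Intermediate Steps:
$\frac{30^{2} + 37658}{-4194 + 47916} = \frac{900 + 37658}{43722} = 38558 \cdot \frac{1}{43722} = \frac{19279}{21861}$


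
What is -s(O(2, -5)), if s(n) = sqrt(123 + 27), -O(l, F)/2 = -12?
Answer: -5*sqrt(6) ≈ -12.247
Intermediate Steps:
O(l, F) = 24 (O(l, F) = -2*(-12) = 24)
s(n) = 5*sqrt(6) (s(n) = sqrt(150) = 5*sqrt(6))
-s(O(2, -5)) = -5*sqrt(6)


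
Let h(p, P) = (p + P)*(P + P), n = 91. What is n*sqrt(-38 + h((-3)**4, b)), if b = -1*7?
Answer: 91*I*sqrt(1074) ≈ 2982.2*I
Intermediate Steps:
b = -7
h(p, P) = 2*P*(P + p) (h(p, P) = (P + p)*(2*P) = 2*P*(P + p))
n*sqrt(-38 + h((-3)**4, b)) = 91*sqrt(-38 + 2*(-7)*(-7 + (-3)**4)) = 91*sqrt(-38 + 2*(-7)*(-7 + 81)) = 91*sqrt(-38 + 2*(-7)*74) = 91*sqrt(-38 - 1036) = 91*sqrt(-1074) = 91*(I*sqrt(1074)) = 91*I*sqrt(1074)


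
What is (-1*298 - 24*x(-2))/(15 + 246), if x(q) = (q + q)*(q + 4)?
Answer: -106/261 ≈ -0.40613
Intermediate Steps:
x(q) = 2*q*(4 + q) (x(q) = (2*q)*(4 + q) = 2*q*(4 + q))
(-1*298 - 24*x(-2))/(15 + 246) = (-1*298 - 48*(-2)*(4 - 2))/(15 + 246) = (-298 - 48*(-2)*2)/261 = (-298 - 24*(-8))*(1/261) = (-298 + 192)*(1/261) = -106*1/261 = -106/261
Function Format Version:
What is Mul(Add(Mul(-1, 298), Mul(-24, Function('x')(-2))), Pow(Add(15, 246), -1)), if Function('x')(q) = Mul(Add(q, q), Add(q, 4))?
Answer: Rational(-106, 261) ≈ -0.40613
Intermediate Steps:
Function('x')(q) = Mul(2, q, Add(4, q)) (Function('x')(q) = Mul(Mul(2, q), Add(4, q)) = Mul(2, q, Add(4, q)))
Mul(Add(Mul(-1, 298), Mul(-24, Function('x')(-2))), Pow(Add(15, 246), -1)) = Mul(Add(Mul(-1, 298), Mul(-24, Mul(2, -2, Add(4, -2)))), Pow(Add(15, 246), -1)) = Mul(Add(-298, Mul(-24, Mul(2, -2, 2))), Pow(261, -1)) = Mul(Add(-298, Mul(-24, -8)), Rational(1, 261)) = Mul(Add(-298, 192), Rational(1, 261)) = Mul(-106, Rational(1, 261)) = Rational(-106, 261)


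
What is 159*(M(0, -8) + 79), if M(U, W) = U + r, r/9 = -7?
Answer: 2544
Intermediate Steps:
r = -63 (r = 9*(-7) = -63)
M(U, W) = -63 + U (M(U, W) = U - 63 = -63 + U)
159*(M(0, -8) + 79) = 159*((-63 + 0) + 79) = 159*(-63 + 79) = 159*16 = 2544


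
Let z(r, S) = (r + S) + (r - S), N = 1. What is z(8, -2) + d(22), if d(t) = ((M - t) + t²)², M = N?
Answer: 214385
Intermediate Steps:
M = 1
d(t) = (1 + t² - t)² (d(t) = ((1 - t) + t²)² = (1 + t² - t)²)
z(r, S) = 2*r (z(r, S) = (S + r) + (r - S) = 2*r)
z(8, -2) + d(22) = 2*8 + (1 + 22² - 1*22)² = 16 + (1 + 484 - 22)² = 16 + 463² = 16 + 214369 = 214385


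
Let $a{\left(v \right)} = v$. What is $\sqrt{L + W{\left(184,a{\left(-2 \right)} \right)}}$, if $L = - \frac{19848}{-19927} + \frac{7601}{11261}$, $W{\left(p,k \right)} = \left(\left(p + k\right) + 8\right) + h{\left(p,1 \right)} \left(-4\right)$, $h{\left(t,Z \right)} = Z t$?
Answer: $\frac{i \sqrt{27409380211845388829}}{224397947} \approx 23.331 i$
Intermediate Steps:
$W{\left(p,k \right)} = 8 + k - 3 p$ ($W{\left(p,k \right)} = \left(\left(p + k\right) + 8\right) + 1 p \left(-4\right) = \left(\left(k + p\right) + 8\right) + p \left(-4\right) = \left(8 + k + p\right) - 4 p = 8 + k - 3 p$)
$L = \frac{374973455}{224397947}$ ($L = \left(-19848\right) \left(- \frac{1}{19927}\right) + 7601 \cdot \frac{1}{11261} = \frac{19848}{19927} + \frac{7601}{11261} = \frac{374973455}{224397947} \approx 1.671$)
$\sqrt{L + W{\left(184,a{\left(-2 \right)} \right)}} = \sqrt{\frac{374973455}{224397947} - 546} = \sqrt{- \frac{122146305607}{224397947}} = \frac{i \sqrt{27409380211845388829}}{224397947}$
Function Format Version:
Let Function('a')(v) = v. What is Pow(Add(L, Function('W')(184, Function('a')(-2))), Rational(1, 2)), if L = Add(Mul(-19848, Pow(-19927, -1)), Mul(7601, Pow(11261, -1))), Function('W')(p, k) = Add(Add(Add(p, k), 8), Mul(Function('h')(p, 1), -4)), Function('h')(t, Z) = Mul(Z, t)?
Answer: Mul(Rational(1, 224397947), I, Pow(27409380211845388829, Rational(1, 2))) ≈ Mul(23.331, I)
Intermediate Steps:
Function('W')(p, k) = Add(8, k, Mul(-3, p)) (Function('W')(p, k) = Add(Add(Add(p, k), 8), Mul(Mul(1, p), -4)) = Add(Add(Add(k, p), 8), Mul(p, -4)) = Add(Add(8, k, p), Mul(-4, p)) = Add(8, k, Mul(-3, p)))
L = Rational(374973455, 224397947) (L = Add(Mul(-19848, Rational(-1, 19927)), Mul(7601, Rational(1, 11261))) = Add(Rational(19848, 19927), Rational(7601, 11261)) = Rational(374973455, 224397947) ≈ 1.6710)
Pow(Add(L, Function('W')(184, Function('a')(-2))), Rational(1, 2)) = Pow(Add(Rational(374973455, 224397947), Add(8, -2, Mul(-3, 184))), Rational(1, 2)) = Pow(Add(Rational(374973455, 224397947), Add(8, -2, -552)), Rational(1, 2)) = Pow(Add(Rational(374973455, 224397947), -546), Rational(1, 2)) = Pow(Rational(-122146305607, 224397947), Rational(1, 2)) = Mul(Rational(1, 224397947), I, Pow(27409380211845388829, Rational(1, 2)))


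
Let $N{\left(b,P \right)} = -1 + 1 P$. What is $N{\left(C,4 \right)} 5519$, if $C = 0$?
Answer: $16557$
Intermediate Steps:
$N{\left(b,P \right)} = -1 + P$
$N{\left(C,4 \right)} 5519 = \left(-1 + 4\right) 5519 = 3 \cdot 5519 = 16557$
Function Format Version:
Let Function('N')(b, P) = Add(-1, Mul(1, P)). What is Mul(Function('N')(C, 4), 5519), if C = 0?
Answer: 16557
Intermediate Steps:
Function('N')(b, P) = Add(-1, P)
Mul(Function('N')(C, 4), 5519) = Mul(Add(-1, 4), 5519) = Mul(3, 5519) = 16557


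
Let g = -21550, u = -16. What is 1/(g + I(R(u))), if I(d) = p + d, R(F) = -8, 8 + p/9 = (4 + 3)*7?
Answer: -1/21189 ≈ -4.7194e-5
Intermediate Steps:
p = 369 (p = -72 + 9*((4 + 3)*7) = -72 + 9*(7*7) = -72 + 9*49 = -72 + 441 = 369)
I(d) = 369 + d
1/(g + I(R(u))) = 1/(-21550 + (369 - 8)) = 1/(-21550 + 361) = 1/(-21189) = -1/21189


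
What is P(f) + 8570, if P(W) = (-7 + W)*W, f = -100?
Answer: 19270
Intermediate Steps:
P(W) = W*(-7 + W)
P(f) + 8570 = -100*(-7 - 100) + 8570 = -100*(-107) + 8570 = 10700 + 8570 = 19270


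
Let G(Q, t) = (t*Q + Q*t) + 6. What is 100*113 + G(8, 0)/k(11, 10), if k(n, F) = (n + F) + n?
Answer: 180803/16 ≈ 11300.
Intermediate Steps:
k(n, F) = F + 2*n (k(n, F) = (F + n) + n = F + 2*n)
G(Q, t) = 6 + 2*Q*t (G(Q, t) = (Q*t + Q*t) + 6 = 2*Q*t + 6 = 6 + 2*Q*t)
100*113 + G(8, 0)/k(11, 10) = 100*113 + (6 + 2*8*0)/(10 + 2*11) = 11300 + (6 + 0)/(10 + 22) = 11300 + 6/32 = 11300 + 6*(1/32) = 11300 + 3/16 = 180803/16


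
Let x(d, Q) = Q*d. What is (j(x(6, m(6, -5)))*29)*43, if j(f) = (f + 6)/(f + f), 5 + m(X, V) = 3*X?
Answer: 8729/13 ≈ 671.46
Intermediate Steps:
m(X, V) = -5 + 3*X
j(f) = (6 + f)/(2*f) (j(f) = (6 + f)/((2*f)) = (6 + f)*(1/(2*f)) = (6 + f)/(2*f))
(j(x(6, m(6, -5)))*29)*43 = (((6 + (-5 + 3*6)*6)/(2*(((-5 + 3*6)*6))))*29)*43 = (((6 + (-5 + 18)*6)/(2*(((-5 + 18)*6))))*29)*43 = (((6 + 13*6)/(2*((13*6))))*29)*43 = (((½)*(6 + 78)/78)*29)*43 = (((½)*(1/78)*84)*29)*43 = ((7/13)*29)*43 = (203/13)*43 = 8729/13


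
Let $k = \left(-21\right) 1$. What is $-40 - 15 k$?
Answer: $275$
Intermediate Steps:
$k = -21$
$-40 - 15 k = -40 - -315 = -40 + 315 = 275$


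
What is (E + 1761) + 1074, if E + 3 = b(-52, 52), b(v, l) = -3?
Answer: 2829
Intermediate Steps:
E = -6 (E = -3 - 3 = -6)
(E + 1761) + 1074 = (-6 + 1761) + 1074 = 1755 + 1074 = 2829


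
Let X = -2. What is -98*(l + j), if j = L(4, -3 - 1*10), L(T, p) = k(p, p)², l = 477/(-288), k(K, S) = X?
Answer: -3675/16 ≈ -229.69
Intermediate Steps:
k(K, S) = -2
l = -53/32 (l = 477*(-1/288) = -53/32 ≈ -1.6563)
L(T, p) = 4 (L(T, p) = (-2)² = 4)
j = 4
-98*(l + j) = -98*(-53/32 + 4) = -98*75/32 = -3675/16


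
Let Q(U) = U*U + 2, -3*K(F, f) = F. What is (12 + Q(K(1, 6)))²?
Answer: 16129/81 ≈ 199.12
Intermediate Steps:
K(F, f) = -F/3
Q(U) = 2 + U² (Q(U) = U² + 2 = 2 + U²)
(12 + Q(K(1, 6)))² = (12 + (2 + (-⅓*1)²))² = (12 + (2 + (-⅓)²))² = (12 + (2 + ⅑))² = (12 + 19/9)² = (127/9)² = 16129/81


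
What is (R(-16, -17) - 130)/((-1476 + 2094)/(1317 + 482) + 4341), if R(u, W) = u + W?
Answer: -293237/7810077 ≈ -0.037546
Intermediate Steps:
R(u, W) = W + u
(R(-16, -17) - 130)/((-1476 + 2094)/(1317 + 482) + 4341) = ((-17 - 16) - 130)/((-1476 + 2094)/(1317 + 482) + 4341) = (-33 - 130)/(618/1799 + 4341) = -163/(618*(1/1799) + 4341) = -163/(618/1799 + 4341) = -163/7810077/1799 = -163*1799/7810077 = -293237/7810077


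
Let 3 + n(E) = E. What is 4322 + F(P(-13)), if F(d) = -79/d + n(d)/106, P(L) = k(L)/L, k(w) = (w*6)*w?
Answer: 8934088/2067 ≈ 4322.3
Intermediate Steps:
k(w) = 6*w² (k(w) = (6*w)*w = 6*w²)
n(E) = -3 + E
P(L) = 6*L (P(L) = (6*L²)/L = 6*L)
F(d) = -3/106 - 79/d + d/106 (F(d) = -79/d + (-3 + d)/106 = -79/d + (-3 + d)*(1/106) = -79/d + (-3/106 + d/106) = -3/106 - 79/d + d/106)
4322 + F(P(-13)) = 4322 + (-8374 + (6*(-13))*(-3 + 6*(-13)))/(106*((6*(-13)))) = 4322 + (1/106)*(-8374 - 78*(-3 - 78))/(-78) = 4322 + (1/106)*(-1/78)*(-8374 - 78*(-81)) = 4322 + (1/106)*(-1/78)*(-8374 + 6318) = 4322 + (1/106)*(-1/78)*(-2056) = 4322 + 514/2067 = 8934088/2067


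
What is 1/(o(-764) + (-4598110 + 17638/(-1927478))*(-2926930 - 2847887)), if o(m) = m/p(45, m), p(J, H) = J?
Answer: 43368255/1151567850307486810789 ≈ 3.7660e-14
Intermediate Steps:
o(m) = m/45
1/(o(-764) + (-4598110 + 17638/(-1927478))*(-2926930 - 2847887)) = 1/((1/45)*(-764) + (-4598110 + 17638/(-1927478))*(-2926930 - 2847887)) = 1/(-764/45 + (-4598110 + 17638*(-1/1927478))*(-5774817)) = 1/(-764/45 + (-4598110 - 8819/963739)*(-5774817)) = 1/(-764/45 - 4431377942109/963739*(-5774817)) = 1/(-764/45 + 25590396673516069053/963739) = 1/(1151567850307486810789/43368255) = 43368255/1151567850307486810789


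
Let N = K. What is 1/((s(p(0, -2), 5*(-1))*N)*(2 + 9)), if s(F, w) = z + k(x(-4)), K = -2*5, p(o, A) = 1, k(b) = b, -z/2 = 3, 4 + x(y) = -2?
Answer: 1/1320 ≈ 0.00075758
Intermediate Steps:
x(y) = -6 (x(y) = -4 - 2 = -6)
z = -6 (z = -2*3 = -6)
K = -10
s(F, w) = -12 (s(F, w) = -6 - 6 = -12)
N = -10
1/((s(p(0, -2), 5*(-1))*N)*(2 + 9)) = 1/((-12*(-10))*(2 + 9)) = 1/(120*11) = 1/1320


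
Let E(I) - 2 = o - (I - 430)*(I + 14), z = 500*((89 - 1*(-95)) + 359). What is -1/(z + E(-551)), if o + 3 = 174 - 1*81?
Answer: 1/255205 ≈ 3.9184e-6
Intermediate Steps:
o = 90 (o = -3 + (174 - 1*81) = -3 + (174 - 81) = -3 + 93 = 90)
z = 271500 (z = 500*((89 + 95) + 359) = 500*(184 + 359) = 500*543 = 271500)
E(I) = 92 - (-430 + I)*(14 + I) (E(I) = 2 + (90 - (I - 430)*(I + 14)) = 2 + (90 - (-430 + I)*(14 + I)) = 92 - (-430 + I)*(14 + I))
-1/(z + E(-551)) = -1/(271500 + (6112 - 1*(-551)**2 + 416*(-551))) = -1/(271500 + (6112 - 1*303601 - 229216)) = -1/(271500 + (6112 - 303601 - 229216)) = -1/(271500 - 526705) = -1/(-255205) = -1*(-1/255205) = 1/255205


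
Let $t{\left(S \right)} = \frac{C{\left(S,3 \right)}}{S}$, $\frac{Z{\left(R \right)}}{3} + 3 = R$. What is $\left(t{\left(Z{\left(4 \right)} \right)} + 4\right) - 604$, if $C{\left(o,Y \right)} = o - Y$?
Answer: $-600$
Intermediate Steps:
$Z{\left(R \right)} = -9 + 3 R$
$t{\left(S \right)} = \frac{-3 + S}{S}$ ($t{\left(S \right)} = \frac{S - 3}{S} = \frac{-3 + S}{S}$)
$\left(t{\left(Z{\left(4 \right)} \right)} + 4\right) - 604 = \left(\frac{-3 + \left(-9 + 3 \cdot 4\right)}{-9 + 3 \cdot 4} + 4\right) - 604 = \left(\frac{-3 + \left(-9 + 12\right)}{-9 + 12} + 4\right) - 604 = \left(\frac{-3 + 3}{3} + 4\right) - 604 = \left(\frac{1}{3} \cdot 0 + 4\right) - 604 = \left(0 + 4\right) - 604 = 4 - 604 = -600$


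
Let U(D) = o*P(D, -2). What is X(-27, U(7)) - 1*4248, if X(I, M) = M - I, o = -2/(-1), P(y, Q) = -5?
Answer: -4231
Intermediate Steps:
o = 2 (o = -2*(-1) = 2)
U(D) = -10 (U(D) = 2*(-5) = -10)
X(-27, U(7)) - 1*4248 = (-10 - 1*(-27)) - 1*4248 = (-10 + 27) - 4248 = 17 - 4248 = -4231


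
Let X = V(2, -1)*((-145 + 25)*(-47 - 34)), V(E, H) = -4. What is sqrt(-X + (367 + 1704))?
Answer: sqrt(40951) ≈ 202.36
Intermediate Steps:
X = -38880 (X = -4*(-145 + 25)*(-47 - 34) = -(-480)*(-81) = -4*9720 = -38880)
sqrt(-X + (367 + 1704)) = sqrt(-1*(-38880) + (367 + 1704)) = sqrt(38880 + 2071) = sqrt(40951)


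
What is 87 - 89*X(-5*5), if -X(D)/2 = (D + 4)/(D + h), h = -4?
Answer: 6261/29 ≈ 215.90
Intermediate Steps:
X(D) = -2*(4 + D)/(-4 + D) (X(D) = -2*(D + 4)/(D - 4) = -2*(4 + D)/(-4 + D))
87 - 89*X(-5*5) = 87 - 178*(-4 - (-5)*5)/(-4 - 5*5) = 87 - 178*(-4 - 1*(-25))/(-4 - 25) = 87 - 178*(-4 + 25)/(-29) = 87 - 178*(-1)*21/29 = 87 - 89*(-42/29) = 87 + 3738/29 = 6261/29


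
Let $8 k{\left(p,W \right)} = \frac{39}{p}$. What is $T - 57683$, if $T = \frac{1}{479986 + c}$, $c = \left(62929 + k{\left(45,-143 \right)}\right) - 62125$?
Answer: $- \frac{3328009898159}{57694813} \approx -57683.0$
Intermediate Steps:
$k{\left(p,W \right)} = \frac{39}{8 p}$ ($k{\left(p,W \right)} = \frac{39 \frac{1}{p}}{8} = \frac{39}{8 p}$)
$c = \frac{96493}{120}$ ($c = \left(62929 + \frac{39}{8 \cdot 45}\right) - 62125 = \left(62929 + \frac{39}{8} \cdot \frac{1}{45}\right) - 62125 = \left(62929 + \frac{13}{120}\right) - 62125 = \frac{7551493}{120} - 62125 = \frac{96493}{120} \approx 804.11$)
$T = \frac{120}{57694813}$ ($T = \frac{1}{479986 + \frac{96493}{120}} = \frac{1}{\frac{57694813}{120}} = \frac{120}{57694813} \approx 2.0799 \cdot 10^{-6}$)
$T - 57683 = \frac{120}{57694813} - 57683 = - \frac{3328009898159}{57694813}$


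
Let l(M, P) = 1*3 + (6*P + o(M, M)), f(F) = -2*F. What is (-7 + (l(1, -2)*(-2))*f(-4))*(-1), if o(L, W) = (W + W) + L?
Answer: -89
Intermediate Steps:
o(L, W) = L + 2*W (o(L, W) = 2*W + L = L + 2*W)
l(M, P) = 3 + 3*M + 6*P (l(M, P) = 1*3 + (6*P + (M + 2*M)) = 3 + (6*P + 3*M) = 3 + (3*M + 6*P) = 3 + 3*M + 6*P)
(-7 + (l(1, -2)*(-2))*f(-4))*(-1) = (-7 + ((3 + 3*1 + 6*(-2))*(-2))*(-2*(-4)))*(-1) = (-7 + ((3 + 3 - 12)*(-2))*8)*(-1) = (-7 - 6*(-2)*8)*(-1) = (-7 + 12*8)*(-1) = (-7 + 96)*(-1) = 89*(-1) = -89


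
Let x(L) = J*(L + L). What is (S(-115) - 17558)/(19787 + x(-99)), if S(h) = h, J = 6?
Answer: -17673/18599 ≈ -0.95021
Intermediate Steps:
x(L) = 12*L (x(L) = 6*(L + L) = 6*(2*L) = 12*L)
(S(-115) - 17558)/(19787 + x(-99)) = (-115 - 17558)/(19787 + 12*(-99)) = -17673/(19787 - 1188) = -17673/18599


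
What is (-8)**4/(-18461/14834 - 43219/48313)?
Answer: -2935500972032/1533016939 ≈ -1914.9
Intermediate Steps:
(-8)**4/(-18461/14834 - 43219/48313) = 4096/(-18461*1/14834 - 43219*1/48313) = 4096/(-18461/14834 - 43219/48313) = 4096/(-1533016939/716675042) = 4096*(-716675042/1533016939) = -2935500972032/1533016939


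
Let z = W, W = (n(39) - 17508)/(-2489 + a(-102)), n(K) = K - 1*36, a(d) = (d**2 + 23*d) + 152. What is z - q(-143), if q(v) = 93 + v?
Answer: 89515/1907 ≈ 46.940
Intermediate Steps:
a(d) = 152 + d**2 + 23*d
n(K) = -36 + K (n(K) = K - 36 = -36 + K)
W = -5835/1907 (W = ((-36 + 39) - 17508)/(-2489 + (152 + (-102)**2 + 23*(-102))) = (3 - 17508)/(-2489 + (152 + 10404 - 2346)) = -17505/(-2489 + 8210) = -17505/5721 = -17505*1/5721 = -5835/1907 ≈ -3.0598)
z = -5835/1907 ≈ -3.0598
z - q(-143) = -5835/1907 - (93 - 143) = -5835/1907 - 1*(-50) = -5835/1907 + 50 = 89515/1907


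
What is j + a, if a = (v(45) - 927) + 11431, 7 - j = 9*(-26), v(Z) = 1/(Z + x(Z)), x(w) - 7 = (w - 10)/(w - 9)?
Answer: 20490751/1907 ≈ 10745.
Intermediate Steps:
x(w) = 7 + (-10 + w)/(-9 + w) (x(w) = 7 + (w - 10)/(w - 9) = 7 + (-10 + w)/(-9 + w))
v(Z) = 1/(Z + (-73 + 8*Z)/(-9 + Z))
j = 241 (j = 7 - 9*(-26) = 7 - 1*(-234) = 7 + 234 = 241)
a = 20031164/1907 (a = ((-9 + 45)/(-73 + 45**2 - 1*45) - 927) + 11431 = (36/(-73 + 2025 - 45) - 927) + 11431 = (36/1907 - 927) + 11431 = -1767753/1907 + 11431 = 20031164/1907 ≈ 10504.)
j + a = 241 + 20031164/1907 = 20490751/1907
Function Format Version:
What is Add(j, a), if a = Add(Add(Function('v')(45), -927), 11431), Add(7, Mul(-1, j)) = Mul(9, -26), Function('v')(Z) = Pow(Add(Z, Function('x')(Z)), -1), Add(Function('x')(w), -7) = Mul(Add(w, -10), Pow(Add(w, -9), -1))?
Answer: Rational(20490751, 1907) ≈ 10745.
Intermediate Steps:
Function('x')(w) = Add(7, Mul(Pow(Add(-9, w), -1), Add(-10, w))) (Function('x')(w) = Add(7, Mul(Add(w, -10), Pow(Add(w, -9), -1))) = Add(7, Mul(Add(-10, w), Pow(Add(-9, w), -1))) = Add(7, Mul(Pow(Add(-9, w), -1), Add(-10, w))))
Function('v')(Z) = Pow(Add(Z, Mul(Pow(Add(-9, Z), -1), Add(-73, Mul(8, Z)))), -1)
j = 241 (j = Add(7, Mul(-1, Mul(9, -26))) = Add(7, Mul(-1, -234)) = Add(7, 234) = 241)
a = Rational(20031164, 1907) (a = Add(Add(Mul(Pow(Add(-73, Pow(45, 2), Mul(-1, 45)), -1), Add(-9, 45)), -927), 11431) = Add(Add(Mul(Pow(Add(-73, 2025, -45), -1), 36), -927), 11431) = Add(Add(Mul(Pow(1907, -1), 36), -927), 11431) = Add(Add(Mul(Rational(1, 1907), 36), -927), 11431) = Add(Add(Rational(36, 1907), -927), 11431) = Add(Rational(-1767753, 1907), 11431) = Rational(20031164, 1907) ≈ 10504.)
Add(j, a) = Add(241, Rational(20031164, 1907)) = Rational(20490751, 1907)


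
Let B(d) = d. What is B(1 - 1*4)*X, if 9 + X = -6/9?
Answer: 29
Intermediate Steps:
X = -29/3 (X = -9 - 6/9 = -9 - 6*⅑ = -9 - ⅔ = -29/3 ≈ -9.6667)
B(1 - 1*4)*X = (1 - 1*4)*(-29/3) = (1 - 4)*(-29/3) = -3*(-29/3) = 29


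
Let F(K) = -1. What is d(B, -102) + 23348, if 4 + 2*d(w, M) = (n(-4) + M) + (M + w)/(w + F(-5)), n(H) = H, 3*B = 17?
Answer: 651915/28 ≈ 23283.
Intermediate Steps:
B = 17/3 (B = (⅓)*17 = 17/3 ≈ 5.6667)
d(w, M) = -4 + M/2 + (M + w)/(2*(-1 + w)) (d(w, M) = -2 + ((-4 + M) + (M + w)/(w - 1))/2 = -2 + ((-4 + M) + (M + w)/(-1 + w))/2 = -2 + (-4 + M + (M + w)/(-1 + w))/2 = -2 + (-2 + M/2 + (M + w)/(2*(-1 + w))) = -4 + M/2 + (M + w)/(2*(-1 + w)))
d(B, -102) + 23348 = (8 - 7*17/3 - 102*17/3)/(2*(-1 + 17/3)) + 23348 = (8 - 119/3 - 578)/(2*(14/3)) + 23348 = (½)*(3/14)*(-1829/3) + 23348 = -1829/28 + 23348 = 651915/28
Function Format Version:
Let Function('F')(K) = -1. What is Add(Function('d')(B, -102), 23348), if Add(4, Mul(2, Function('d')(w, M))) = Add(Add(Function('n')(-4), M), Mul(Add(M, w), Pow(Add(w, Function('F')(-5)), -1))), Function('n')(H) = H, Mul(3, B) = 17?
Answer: Rational(651915, 28) ≈ 23283.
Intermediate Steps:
B = Rational(17, 3) (B = Mul(Rational(1, 3), 17) = Rational(17, 3) ≈ 5.6667)
Function('d')(w, M) = Add(-4, Mul(Rational(1, 2), M), Mul(Rational(1, 2), Pow(Add(-1, w), -1), Add(M, w))) (Function('d')(w, M) = Add(-2, Mul(Rational(1, 2), Add(Add(-4, M), Mul(Add(M, w), Pow(Add(w, -1), -1))))) = Add(-2, Mul(Rational(1, 2), Add(Add(-4, M), Mul(Add(M, w), Pow(Add(-1, w), -1))))) = Add(-2, Mul(Rational(1, 2), Add(Add(-4, M), Mul(Pow(Add(-1, w), -1), Add(M, w))))) = Add(-2, Mul(Rational(1, 2), Add(-4, M, Mul(Pow(Add(-1, w), -1), Add(M, w))))) = Add(-2, Add(-2, Mul(Rational(1, 2), M), Mul(Rational(1, 2), Pow(Add(-1, w), -1), Add(M, w)))) = Add(-4, Mul(Rational(1, 2), M), Mul(Rational(1, 2), Pow(Add(-1, w), -1), Add(M, w))))
Add(Function('d')(B, -102), 23348) = Add(Mul(Rational(1, 2), Pow(Add(-1, Rational(17, 3)), -1), Add(8, Mul(-7, Rational(17, 3)), Mul(-102, Rational(17, 3)))), 23348) = Add(Mul(Rational(1, 2), Pow(Rational(14, 3), -1), Add(8, Rational(-119, 3), -578)), 23348) = Add(Mul(Rational(1, 2), Rational(3, 14), Rational(-1829, 3)), 23348) = Add(Rational(-1829, 28), 23348) = Rational(651915, 28)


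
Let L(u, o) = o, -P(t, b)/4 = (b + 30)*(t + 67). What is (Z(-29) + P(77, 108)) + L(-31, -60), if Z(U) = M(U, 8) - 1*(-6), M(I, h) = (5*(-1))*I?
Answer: -79397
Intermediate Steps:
P(t, b) = -4*(30 + b)*(67 + t) (P(t, b) = -4*(b + 30)*(t + 67) = -4*(30 + b)*(67 + t))
M(I, h) = -5*I
Z(U) = 6 - 5*U (Z(U) = -5*U - 1*(-6) = -5*U + 6 = 6 - 5*U)
(Z(-29) + P(77, 108)) + L(-31, -60) = ((6 - 5*(-29)) + (-8040 - 268*108 - 120*77 - 4*108*77)) - 60 = ((6 + 145) + (-8040 - 28944 - 9240 - 33264)) - 60 = (151 - 79488) - 60 = -79337 - 60 = -79397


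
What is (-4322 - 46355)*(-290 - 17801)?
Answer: 916797607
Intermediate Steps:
(-4322 - 46355)*(-290 - 17801) = -50677*(-18091) = 916797607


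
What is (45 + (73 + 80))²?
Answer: 39204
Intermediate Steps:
(45 + (73 + 80))² = (45 + 153)² = 198² = 39204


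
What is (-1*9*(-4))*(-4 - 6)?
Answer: -360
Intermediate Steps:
(-1*9*(-4))*(-4 - 6) = -9*(-4)*(-10) = 36*(-10) = -360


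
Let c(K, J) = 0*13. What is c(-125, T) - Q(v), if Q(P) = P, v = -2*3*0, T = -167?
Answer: 0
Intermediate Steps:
v = 0 (v = -6*0 = 0)
c(K, J) = 0
c(-125, T) - Q(v) = 0 - 1*0 = 0 + 0 = 0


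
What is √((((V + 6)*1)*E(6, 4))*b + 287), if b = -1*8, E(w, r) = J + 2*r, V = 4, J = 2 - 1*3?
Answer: I*√273 ≈ 16.523*I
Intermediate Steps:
J = -1 (J = 2 - 3 = -1)
E(w, r) = -1 + 2*r
b = -8
√((((V + 6)*1)*E(6, 4))*b + 287) = √((((4 + 6)*1)*(-1 + 2*4))*(-8) + 287) = √(((10*1)*(-1 + 8))*(-8) + 287) = √((10*7)*(-8) + 287) = √(70*(-8) + 287) = √(-560 + 287) = √(-273) = I*√273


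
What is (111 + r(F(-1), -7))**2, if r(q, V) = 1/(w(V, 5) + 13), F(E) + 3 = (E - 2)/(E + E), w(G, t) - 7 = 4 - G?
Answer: 11847364/961 ≈ 12328.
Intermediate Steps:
w(G, t) = 11 - G (w(G, t) = 7 + (4 - G) = 11 - G)
F(E) = -3 + (-2 + E)/(2*E) (F(E) = -3 + (E - 2)/(E + E) = -3 + (-2 + E)/((2*E)) = -3 + (-2 + E)*(1/(2*E)) = -3 + (-2 + E)/(2*E))
r(q, V) = 1/(24 - V) (r(q, V) = 1/((11 - V) + 13) = 1/(24 - V))
(111 + r(F(-1), -7))**2 = (111 - 1/(-24 - 7))**2 = (111 - 1/(-31))**2 = (111 - 1*(-1/31))**2 = (111 + 1/31)**2 = (3442/31)**2 = 11847364/961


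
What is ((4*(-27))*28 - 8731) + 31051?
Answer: 19296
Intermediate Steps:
((4*(-27))*28 - 8731) + 31051 = (-108*28 - 8731) + 31051 = (-3024 - 8731) + 31051 = -11755 + 31051 = 19296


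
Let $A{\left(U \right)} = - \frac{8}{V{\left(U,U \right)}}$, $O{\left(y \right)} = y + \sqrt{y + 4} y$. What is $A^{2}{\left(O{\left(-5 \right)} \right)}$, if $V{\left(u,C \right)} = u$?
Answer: $- \frac{32 i}{25} \approx - 1.28 i$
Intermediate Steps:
$O{\left(y \right)} = y + y \sqrt{4 + y}$ ($O{\left(y \right)} = y + \sqrt{4 + y} y = y + y \sqrt{4 + y}$)
$A{\left(U \right)} = - \frac{8}{U}$
$A^{2}{\left(O{\left(-5 \right)} \right)} = \left(- \frac{8}{\left(-5\right) \left(1 + \sqrt{4 - 5}\right)}\right)^{2} = \left(- \frac{8}{\left(-5\right) \left(1 + \sqrt{-1}\right)}\right)^{2} = \left(- \frac{8}{\left(-5\right) \left(1 + i\right)}\right)^{2} = \left(- \frac{8}{-5 - 5 i}\right)^{2} = \left(- 8 \frac{-5 + 5 i}{50}\right)^{2} = \left(- \frac{4 \left(-5 + 5 i\right)}{25}\right)^{2} = \frac{16 \left(-5 + 5 i\right)^{2}}{625}$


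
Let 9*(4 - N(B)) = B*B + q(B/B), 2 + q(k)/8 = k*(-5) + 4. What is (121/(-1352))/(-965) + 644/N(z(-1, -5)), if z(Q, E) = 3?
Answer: 2520643817/22179560 ≈ 113.65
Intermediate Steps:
q(k) = 16 - 40*k (q(k) = -16 + 8*(k*(-5) + 4) = -16 + 8*(-5*k + 4) = -16 + 8*(4 - 5*k) = -16 + (32 - 40*k) = 16 - 40*k)
N(B) = 20/3 - B²/9 (N(B) = 4 - (B*B + (16 - 40*B/B))/9 = 4 - (B² + (16 - 40*1))/9 = 4 - (B² + (16 - 40))/9 = 4 - (B² - 24)/9 = 4 - (-24 + B²)/9 = 4 + (8/3 - B²/9) = 20/3 - B²/9)
(121/(-1352))/(-965) + 644/N(z(-1, -5)) = (121/(-1352))/(-965) + 644/(20/3 - ⅑*3²) = (121*(-1/1352))*(-1/965) + 644/(20/3 - ⅑*9) = -121/1352*(-1/965) + 644/(20/3 - 1) = 121/1304680 + 644/(17/3) = 121/1304680 + 644*(3/17) = 121/1304680 + 1932/17 = 2520643817/22179560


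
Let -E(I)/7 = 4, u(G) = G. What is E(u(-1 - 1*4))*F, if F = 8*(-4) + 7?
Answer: 700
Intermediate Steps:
F = -25 (F = -32 + 7 = -25)
E(I) = -28 (E(I) = -7*4 = -28)
E(u(-1 - 1*4))*F = -28*(-25) = 700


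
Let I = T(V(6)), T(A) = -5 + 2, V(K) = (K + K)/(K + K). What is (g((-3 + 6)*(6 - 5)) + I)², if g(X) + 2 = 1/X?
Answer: 196/9 ≈ 21.778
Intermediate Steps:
g(X) = -2 + 1/X
V(K) = 1 (V(K) = (2*K)/((2*K)) = (2*K)*(1/(2*K)) = 1)
T(A) = -3
I = -3
(g((-3 + 6)*(6 - 5)) + I)² = ((-2 + 1/((-3 + 6)*(6 - 5))) - 3)² = ((-2 + 1/(3*1)) - 3)² = ((-2 + 1/3) - 3)² = ((-2 + ⅓) - 3)² = (-5/3 - 3)² = (-14/3)² = 196/9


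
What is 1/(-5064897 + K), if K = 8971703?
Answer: 1/3906806 ≈ 2.5596e-7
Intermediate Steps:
1/(-5064897 + K) = 1/(-5064897 + 8971703) = 1/3906806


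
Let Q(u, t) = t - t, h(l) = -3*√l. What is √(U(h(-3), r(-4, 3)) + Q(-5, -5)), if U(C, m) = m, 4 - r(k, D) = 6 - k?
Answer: I*√6 ≈ 2.4495*I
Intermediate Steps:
r(k, D) = -2 + k (r(k, D) = 4 - (6 - k) = 4 + (-6 + k) = -2 + k)
Q(u, t) = 0
√(U(h(-3), r(-4, 3)) + Q(-5, -5)) = √((-2 - 4) + 0) = √(-6 + 0) = √(-6) = I*√6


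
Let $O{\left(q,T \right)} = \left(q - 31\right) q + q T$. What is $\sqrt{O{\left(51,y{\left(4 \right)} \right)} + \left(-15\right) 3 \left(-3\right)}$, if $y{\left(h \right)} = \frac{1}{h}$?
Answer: $\frac{3 \sqrt{519}}{2} \approx 34.172$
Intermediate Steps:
$O{\left(q,T \right)} = T q + q \left(-31 + q\right)$ ($O{\left(q,T \right)} = \left(-31 + q\right) q + T q = q \left(-31 + q\right) + T q = T q + q \left(-31 + q\right)$)
$\sqrt{O{\left(51,y{\left(4 \right)} \right)} + \left(-15\right) 3 \left(-3\right)} = \sqrt{51 \left(-31 + \frac{1}{4} + 51\right) + \left(-15\right) 3 \left(-3\right)} = \sqrt{51 \left(-31 + \frac{1}{4} + 51\right) - -135} = \sqrt{51 \cdot \frac{81}{4} + 135} = \sqrt{\frac{4131}{4} + 135} = \sqrt{\frac{4671}{4}} = \frac{3 \sqrt{519}}{2}$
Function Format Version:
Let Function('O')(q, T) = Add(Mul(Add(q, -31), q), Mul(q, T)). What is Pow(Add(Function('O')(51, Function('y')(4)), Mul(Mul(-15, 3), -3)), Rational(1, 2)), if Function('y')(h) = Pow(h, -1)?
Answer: Mul(Rational(3, 2), Pow(519, Rational(1, 2))) ≈ 34.172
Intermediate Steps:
Function('O')(q, T) = Add(Mul(T, q), Mul(q, Add(-31, q))) (Function('O')(q, T) = Add(Mul(Add(-31, q), q), Mul(T, q)) = Add(Mul(q, Add(-31, q)), Mul(T, q)) = Add(Mul(T, q), Mul(q, Add(-31, q))))
Pow(Add(Function('O')(51, Function('y')(4)), Mul(Mul(-15, 3), -3)), Rational(1, 2)) = Pow(Add(Mul(51, Add(-31, Pow(4, -1), 51)), Mul(Mul(-15, 3), -3)), Rational(1, 2)) = Pow(Add(Mul(51, Add(-31, Rational(1, 4), 51)), Mul(-45, -3)), Rational(1, 2)) = Pow(Add(Mul(51, Rational(81, 4)), 135), Rational(1, 2)) = Pow(Add(Rational(4131, 4), 135), Rational(1, 2)) = Pow(Rational(4671, 4), Rational(1, 2)) = Mul(Rational(3, 2), Pow(519, Rational(1, 2)))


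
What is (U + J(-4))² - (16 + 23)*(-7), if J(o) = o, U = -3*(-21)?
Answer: 3754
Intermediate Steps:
U = 63
(U + J(-4))² - (16 + 23)*(-7) = (63 - 4)² - (16 + 23)*(-7) = 59² - 39*(-7) = 3481 - 1*(-273) = 3481 + 273 = 3754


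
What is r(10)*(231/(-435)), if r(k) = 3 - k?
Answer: 539/145 ≈ 3.7172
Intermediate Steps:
r(10)*(231/(-435)) = (3 - 1*10)*(231/(-435)) = (3 - 10)*(231*(-1/435)) = -7*(-77/145) = 539/145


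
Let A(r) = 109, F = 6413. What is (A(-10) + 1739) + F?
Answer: 8261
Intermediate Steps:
(A(-10) + 1739) + F = (109 + 1739) + 6413 = 1848 + 6413 = 8261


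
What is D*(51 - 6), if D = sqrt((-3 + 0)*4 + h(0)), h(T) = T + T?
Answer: 90*I*sqrt(3) ≈ 155.88*I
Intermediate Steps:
h(T) = 2*T
D = 2*I*sqrt(3) (D = sqrt((-3 + 0)*4 + 2*0) = sqrt(-3*4 + 0) = sqrt(-12 + 0) = sqrt(-12) = 2*I*sqrt(3) ≈ 3.4641*I)
D*(51 - 6) = (2*I*sqrt(3))*(51 - 6) = (2*I*sqrt(3))*45 = 90*I*sqrt(3)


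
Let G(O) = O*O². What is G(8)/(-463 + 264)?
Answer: -512/199 ≈ -2.5729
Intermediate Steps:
G(O) = O³
G(8)/(-463 + 264) = 8³/(-463 + 264) = 512/(-199) = 512*(-1/199) = -512/199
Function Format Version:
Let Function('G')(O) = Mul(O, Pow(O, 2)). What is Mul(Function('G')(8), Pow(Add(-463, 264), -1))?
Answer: Rational(-512, 199) ≈ -2.5729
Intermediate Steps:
Function('G')(O) = Pow(O, 3)
Mul(Function('G')(8), Pow(Add(-463, 264), -1)) = Mul(Pow(8, 3), Pow(Add(-463, 264), -1)) = Mul(512, Pow(-199, -1)) = Mul(512, Rational(-1, 199)) = Rational(-512, 199)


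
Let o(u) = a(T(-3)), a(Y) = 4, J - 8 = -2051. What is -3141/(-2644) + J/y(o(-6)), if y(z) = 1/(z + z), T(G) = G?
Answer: -43210395/2644 ≈ -16343.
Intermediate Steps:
J = -2043 (J = 8 - 2051 = -2043)
o(u) = 4
y(z) = 1/(2*z)
-3141/(-2644) + J/y(o(-6)) = -3141/(-2644) - 2043/((½)/4) = -3141*(-1/2644) - 2043/((½)*(¼)) = 3141/2644 - 2043/⅛ = 3141/2644 - 2043*8 = 3141/2644 - 16344 = -43210395/2644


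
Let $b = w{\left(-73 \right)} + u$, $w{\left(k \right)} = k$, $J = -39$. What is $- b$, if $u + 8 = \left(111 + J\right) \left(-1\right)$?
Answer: $153$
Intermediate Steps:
$u = -80$ ($u = -8 + \left(111 - 39\right) \left(-1\right) = -8 + 72 \left(-1\right) = -8 - 72 = -80$)
$b = -153$ ($b = -73 - 80 = -153$)
$- b = \left(-1\right) \left(-153\right) = 153$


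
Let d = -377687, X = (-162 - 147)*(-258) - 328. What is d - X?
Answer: -457081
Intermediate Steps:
X = 79394 (X = -309*(-258) - 328 = 79722 - 328 = 79394)
d - X = -377687 - 1*79394 = -377687 - 79394 = -457081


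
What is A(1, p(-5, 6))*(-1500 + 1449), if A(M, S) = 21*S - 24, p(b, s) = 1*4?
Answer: -3060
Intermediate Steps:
p(b, s) = 4
A(M, S) = -24 + 21*S
A(1, p(-5, 6))*(-1500 + 1449) = (-24 + 21*4)*(-1500 + 1449) = (-24 + 84)*(-51) = 60*(-51) = -3060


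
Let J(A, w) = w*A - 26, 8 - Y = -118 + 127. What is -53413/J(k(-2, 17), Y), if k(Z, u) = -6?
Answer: 53413/20 ≈ 2670.6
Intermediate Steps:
Y = -1 (Y = 8 - (-118 + 127) = 8 - 1*9 = 8 - 9 = -1)
J(A, w) = -26 + A*w (J(A, w) = A*w - 26 = -26 + A*w)
-53413/J(k(-2, 17), Y) = -53413/(-26 - 6*(-1)) = -53413/(-26 + 6) = -53413/(-20) = -53413*(-1/20) = 53413/20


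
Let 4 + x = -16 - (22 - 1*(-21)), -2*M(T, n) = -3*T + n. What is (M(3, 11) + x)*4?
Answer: -256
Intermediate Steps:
M(T, n) = -n/2 + 3*T/2 (M(T, n) = -(-3*T + n)/2 = -(n - 3*T)/2 = -n/2 + 3*T/2)
x = -63 (x = -4 + (-16 - (22 - 1*(-21))) = -4 + (-16 - (22 + 21)) = -4 + (-16 - 1*43) = -4 + (-16 - 43) = -4 - 59 = -63)
(M(3, 11) + x)*4 = ((-½*11 + (3/2)*3) - 63)*4 = ((-11/2 + 9/2) - 63)*4 = (-1 - 63)*4 = -64*4 = -256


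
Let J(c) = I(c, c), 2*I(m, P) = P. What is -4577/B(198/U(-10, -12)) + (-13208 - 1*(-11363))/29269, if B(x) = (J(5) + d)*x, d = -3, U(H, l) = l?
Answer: -535917737/965877 ≈ -554.85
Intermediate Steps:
I(m, P) = P/2
J(c) = c/2
B(x) = -x/2 (B(x) = ((1/2)*5 - 3)*x = (5/2 - 3)*x = -x/2)
-4577/B(198/U(-10, -12)) + (-13208 - 1*(-11363))/29269 = -4577/((-99/(-12))) + (-13208 - 1*(-11363))/29269 = -4577/((-99*(-1)/12)) + (-13208 + 11363)*(1/29269) = -4577/((-1/2*(-33/2))) - 1845*1/29269 = -4577/33/4 - 1845/29269 = -4577*4/33 - 1845/29269 = -18308/33 - 1845/29269 = -535917737/965877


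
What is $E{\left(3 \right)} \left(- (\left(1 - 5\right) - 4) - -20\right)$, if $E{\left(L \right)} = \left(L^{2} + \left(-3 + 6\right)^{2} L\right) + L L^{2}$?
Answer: $1764$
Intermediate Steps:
$E{\left(L \right)} = L^{2} + L^{3} + 9 L$ ($E{\left(L \right)} = \left(L^{2} + 3^{2} L\right) + L^{3} = \left(L^{2} + 9 L\right) + L^{3} = L^{2} + L^{3} + 9 L$)
$E{\left(3 \right)} \left(- (\left(1 - 5\right) - 4) - -20\right) = 3 \left(9 + 3 + 3^{2}\right) \left(- (\left(1 - 5\right) - 4) - -20\right) = 3 \left(9 + 3 + 9\right) \left(- (-4 - 4) + 20\right) = 3 \cdot 21 \left(\left(-1\right) \left(-8\right) + 20\right) = 63 \left(8 + 20\right) = 63 \cdot 28 = 1764$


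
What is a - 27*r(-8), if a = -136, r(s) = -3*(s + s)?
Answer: -1432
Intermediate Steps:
r(s) = -6*s
a - 27*r(-8) = -136 - (-162)*(-8) = -136 - 27*48 = -136 - 1296 = -1432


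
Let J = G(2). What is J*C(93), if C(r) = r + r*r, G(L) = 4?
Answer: 34968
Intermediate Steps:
C(r) = r + r²
J = 4
J*C(93) = 4*(93*(1 + 93)) = 4*(93*94) = 4*8742 = 34968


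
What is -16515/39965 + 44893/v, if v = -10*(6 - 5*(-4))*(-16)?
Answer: 345089269/33250880 ≈ 10.378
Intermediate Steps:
v = 4160 (v = -10*(6 + 20)*(-16) = -10*26*(-16) = -260*(-16) = 4160)
-16515/39965 + 44893/v = -16515/39965 + 44893/4160 = -16515*1/39965 + 44893*(1/4160) = -3303/7993 + 44893/4160 = 345089269/33250880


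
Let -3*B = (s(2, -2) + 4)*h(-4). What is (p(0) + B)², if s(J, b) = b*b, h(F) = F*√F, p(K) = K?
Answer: -4096/9 ≈ -455.11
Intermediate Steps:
h(F) = F^(3/2)
s(J, b) = b²
B = 64*I/3 (B = -((-2)² + 4)*(-4)^(3/2)/3 = -(4 + 4)*(-8*I)/3 = -8*(-8*I)/3 = -(-64)*I/3 = 64*I/3 ≈ 21.333*I)
(p(0) + B)² = (0 + 64*I/3)² = (64*I/3)² = -4096/9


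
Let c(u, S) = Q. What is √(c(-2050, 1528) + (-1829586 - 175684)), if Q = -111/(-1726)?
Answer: I*√5973851538934/1726 ≈ 1416.1*I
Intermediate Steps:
Q = 111/1726 (Q = -111*(-1/1726) = 111/1726 ≈ 0.064311)
c(u, S) = 111/1726
√(c(-2050, 1528) + (-1829586 - 175684)) = √(111/1726 + (-1829586 - 175684)) = √(111/1726 - 2005270) = √(-3461095909/1726) = I*√5973851538934/1726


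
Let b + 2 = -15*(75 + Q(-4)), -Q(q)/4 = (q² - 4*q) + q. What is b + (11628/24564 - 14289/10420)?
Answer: 11776193617/21329740 ≈ 552.10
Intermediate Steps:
Q(q) = -4*q² + 12*q (Q(q) = -4*((q² - 4*q) + q) = -4*(q² - 3*q) = -4*q² + 12*q)
b = 553 (b = -2 - 15*(75 + 4*(-4)*(3 - 1*(-4))) = -2 - 15*(75 + 4*(-4)*(3 + 4)) = -2 - 15*(75 + 4*(-4)*7) = -2 - 15*(75 - 112) = -2 - 15*(-37) = -2 + 555 = 553)
b + (11628/24564 - 14289/10420) = 553 + (11628/24564 - 14289/10420) = 553 + (11628*(1/24564) - 14289*1/10420) = 553 + (969/2047 - 14289/10420) = 553 - 19152603/21329740 = 11776193617/21329740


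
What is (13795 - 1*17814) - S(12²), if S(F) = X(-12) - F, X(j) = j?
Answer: -3863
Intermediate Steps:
S(F) = -12 - F
(13795 - 1*17814) - S(12²) = (13795 - 1*17814) - (-12 - 1*12²) = (13795 - 17814) - (-12 - 1*144) = -4019 - (-12 - 144) = -4019 - 1*(-156) = -4019 + 156 = -3863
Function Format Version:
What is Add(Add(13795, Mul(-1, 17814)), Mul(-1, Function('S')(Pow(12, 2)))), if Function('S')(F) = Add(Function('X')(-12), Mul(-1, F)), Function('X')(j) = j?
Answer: -3863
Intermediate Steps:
Function('S')(F) = Add(-12, Mul(-1, F))
Add(Add(13795, Mul(-1, 17814)), Mul(-1, Function('S')(Pow(12, 2)))) = Add(Add(13795, Mul(-1, 17814)), Mul(-1, Add(-12, Mul(-1, Pow(12, 2))))) = Add(Add(13795, -17814), Mul(-1, Add(-12, Mul(-1, 144)))) = Add(-4019, Mul(-1, Add(-12, -144))) = Add(-4019, Mul(-1, -156)) = Add(-4019, 156) = -3863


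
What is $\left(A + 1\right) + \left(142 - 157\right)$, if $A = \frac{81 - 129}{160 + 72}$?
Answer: $- \frac{412}{29} \approx -14.207$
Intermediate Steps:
$A = - \frac{6}{29}$ ($A = - \frac{48}{232} = \left(-48\right) \frac{1}{232} = - \frac{6}{29} \approx -0.2069$)
$\left(A + 1\right) + \left(142 - 157\right) = \left(- \frac{6}{29} + 1\right) + \left(142 - 157\right) = \frac{23}{29} + \left(142 - 157\right) = \frac{23}{29} - 15 = - \frac{412}{29}$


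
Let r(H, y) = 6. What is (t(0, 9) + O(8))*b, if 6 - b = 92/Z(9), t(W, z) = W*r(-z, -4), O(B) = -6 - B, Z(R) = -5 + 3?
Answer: -728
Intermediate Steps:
Z(R) = -2
t(W, z) = 6*W (t(W, z) = W*6 = 6*W)
b = 52 (b = 6 - 92/(-2) = 6 - 92*(-1)/2 = 6 - 1*(-46) = 6 + 46 = 52)
(t(0, 9) + O(8))*b = (6*0 + (-6 - 1*8))*52 = (0 + (-6 - 8))*52 = (0 - 14)*52 = -14*52 = -728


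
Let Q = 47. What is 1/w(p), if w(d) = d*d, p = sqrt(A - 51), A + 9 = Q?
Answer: -1/13 ≈ -0.076923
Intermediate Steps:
A = 38 (A = -9 + 47 = 38)
p = I*sqrt(13) (p = sqrt(38 - 51) = sqrt(-13) = I*sqrt(13) ≈ 3.6056*I)
w(d) = d**2
1/w(p) = 1/((I*sqrt(13))**2) = 1/(-13) = -1/13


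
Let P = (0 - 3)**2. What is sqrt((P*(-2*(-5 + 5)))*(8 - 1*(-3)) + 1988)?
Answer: 2*sqrt(497) ≈ 44.587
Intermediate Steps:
P = 9 (P = (-3)**2 = 9)
sqrt((P*(-2*(-5 + 5)))*(8 - 1*(-3)) + 1988) = sqrt((9*(-2*(-5 + 5)))*(8 - 1*(-3)) + 1988) = sqrt((9*(-2*0))*(8 + 3) + 1988) = sqrt((9*0)*11 + 1988) = sqrt(0*11 + 1988) = sqrt(0 + 1988) = sqrt(1988) = 2*sqrt(497)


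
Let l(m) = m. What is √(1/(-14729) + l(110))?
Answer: 3*√2651529309/14729 ≈ 10.488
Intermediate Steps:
√(1/(-14729) + l(110)) = √(1/(-14729) + 110) = √(-1/14729 + 110) = √(1620189/14729) = 3*√2651529309/14729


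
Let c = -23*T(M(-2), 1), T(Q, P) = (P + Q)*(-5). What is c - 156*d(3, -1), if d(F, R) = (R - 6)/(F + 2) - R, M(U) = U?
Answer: -263/5 ≈ -52.600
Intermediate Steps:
T(Q, P) = -5*P - 5*Q
d(F, R) = -R + (-6 + R)/(2 + F) (d(F, R) = (-6 + R)/(2 + F) - R = -R + (-6 + R)/(2 + F))
c = -115 (c = -23*(-5*1 - 5*(-2)) = -23*(-5 + 10) = -23*5 = -115)
c - 156*d(3, -1) = -115 - 156*(-6 - 1*(-1) - 1*3*(-1))/(2 + 3) = -115 - 156*(-6 + 1 + 3)/5 = -115 - 156*(-2)/5 = -115 - 156*(-2/5) = -115 + 312/5 = -263/5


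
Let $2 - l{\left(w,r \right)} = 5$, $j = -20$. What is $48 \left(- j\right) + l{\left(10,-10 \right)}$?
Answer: $957$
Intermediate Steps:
$l{\left(w,r \right)} = -3$ ($l{\left(w,r \right)} = 2 - 5 = -3$)
$48 \left(- j\right) + l{\left(10,-10 \right)} = 48 \left(\left(-1\right) \left(-20\right)\right) - 3 = 48 \cdot 20 - 3 = 960 - 3 = 957$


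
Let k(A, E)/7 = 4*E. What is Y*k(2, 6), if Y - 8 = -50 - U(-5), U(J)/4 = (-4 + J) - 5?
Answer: 2352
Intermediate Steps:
U(J) = -36 + 4*J (U(J) = 4*((-4 + J) - 5) = 4*(-9 + J) = -36 + 4*J)
k(A, E) = 28*E (k(A, E) = 7*(4*E) = 28*E)
Y = 14 (Y = 8 + (-50 - (-36 + 4*(-5))) = 8 + (-50 - (-36 - 20)) = 8 + (-50 - 1*(-56)) = 8 + (-50 + 56) = 8 + 6 = 14)
Y*k(2, 6) = 14*(28*6) = 14*168 = 2352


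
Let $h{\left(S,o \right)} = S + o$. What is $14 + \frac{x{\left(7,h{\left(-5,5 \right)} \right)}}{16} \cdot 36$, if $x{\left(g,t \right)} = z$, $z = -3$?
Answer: $\frac{29}{4} \approx 7.25$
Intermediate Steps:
$x{\left(g,t \right)} = -3$
$14 + \frac{x{\left(7,h{\left(-5,5 \right)} \right)}}{16} \cdot 36 = 14 + - \frac{3}{16} \cdot 36 = 14 + \left(-3\right) \frac{1}{16} \cdot 36 = 14 - \frac{27}{4} = \frac{29}{4}$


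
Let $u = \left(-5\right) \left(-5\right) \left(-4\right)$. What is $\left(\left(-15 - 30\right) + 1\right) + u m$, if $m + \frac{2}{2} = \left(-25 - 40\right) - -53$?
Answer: $1256$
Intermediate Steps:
$u = -100$ ($u = 25 \left(-4\right) = -100$)
$m = -13$ ($m = -1 - 12 = -13$)
$\left(\left(-15 - 30\right) + 1\right) + u m = \left(\left(-15 - 30\right) + 1\right) - -1300 = \left(-45 + 1\right) + 1300 = -44 + 1300 = 1256$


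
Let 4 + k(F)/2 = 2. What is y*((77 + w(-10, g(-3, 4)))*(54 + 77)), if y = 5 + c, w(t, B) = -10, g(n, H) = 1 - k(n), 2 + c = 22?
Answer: 219425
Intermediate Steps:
c = 20 (c = -2 + 22 = 20)
k(F) = -4 (k(F) = -8 + 2*2 = -8 + 4 = -4)
g(n, H) = 5 (g(n, H) = 1 - 1*(-4) = 1 + 4 = 5)
y = 25 (y = 5 + 20 = 25)
y*((77 + w(-10, g(-3, 4)))*(54 + 77)) = 25*((77 - 10)*(54 + 77)) = 25*(67*131) = 25*8777 = 219425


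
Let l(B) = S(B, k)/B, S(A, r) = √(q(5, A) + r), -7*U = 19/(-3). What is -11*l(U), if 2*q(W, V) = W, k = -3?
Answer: -231*I*√2/38 ≈ -8.5969*I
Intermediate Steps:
U = 19/21 (U = -19/(7*(-3)) = -19*(-1)/(7*3) = -⅐*(-19/3) = 19/21 ≈ 0.90476)
q(W, V) = W/2
S(A, r) = √(5/2 + r) (S(A, r) = √((½)*5 + r) = √(5/2 + r))
l(B) = I*√2/(2*B) (l(B) = (√(10 + 4*(-3))/2)/B = (√(10 - 12)/2)/B = (√(-2)/2)/B = ((I*√2)/2)/B = (I*√2/2)/B = I*√2/(2*B))
-11*l(U) = -11*I*√2/(2*19/21) = -11*I*√2*21/(2*19) = -231*I*√2/38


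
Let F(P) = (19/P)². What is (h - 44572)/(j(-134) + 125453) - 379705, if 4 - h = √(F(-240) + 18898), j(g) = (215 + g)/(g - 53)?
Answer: -4453873571683/11729815 - 187*√1088525161/5630311200 ≈ -3.7971e+5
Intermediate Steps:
F(P) = 361/P²
j(g) = (215 + g)/(-53 + g)
h = 4 - √1088525161/240 (h = 4 - √(361/(-240)² + 18898) = 4 - √(361*(1/57600) + 18898) = 4 - √(361/57600 + 18898) = 4 - √(1088525161/57600) = 4 - √1088525161/240 ≈ -133.47)
(h - 44572)/(j(-134) + 125453) - 379705 = ((4 - √1088525161/240) - 44572)/((215 - 134)/(-53 - 134) + 125453) - 379705 = (-44568 - √1088525161/240)/(81/(-187) + 125453) - 379705 = (-44568 - √1088525161/240)/(-1/187*81 + 125453) - 379705 = (-44568 - √1088525161/240)/(-81/187 + 125453) - 379705 = (-44568 - √1088525161/240)/(23459630/187) - 379705 = (-44568 - √1088525161/240)*(187/23459630) - 379705 = (-4167108/11729815 - 187*√1088525161/5630311200) - 379705 = -4453873571683/11729815 - 187*√1088525161/5630311200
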